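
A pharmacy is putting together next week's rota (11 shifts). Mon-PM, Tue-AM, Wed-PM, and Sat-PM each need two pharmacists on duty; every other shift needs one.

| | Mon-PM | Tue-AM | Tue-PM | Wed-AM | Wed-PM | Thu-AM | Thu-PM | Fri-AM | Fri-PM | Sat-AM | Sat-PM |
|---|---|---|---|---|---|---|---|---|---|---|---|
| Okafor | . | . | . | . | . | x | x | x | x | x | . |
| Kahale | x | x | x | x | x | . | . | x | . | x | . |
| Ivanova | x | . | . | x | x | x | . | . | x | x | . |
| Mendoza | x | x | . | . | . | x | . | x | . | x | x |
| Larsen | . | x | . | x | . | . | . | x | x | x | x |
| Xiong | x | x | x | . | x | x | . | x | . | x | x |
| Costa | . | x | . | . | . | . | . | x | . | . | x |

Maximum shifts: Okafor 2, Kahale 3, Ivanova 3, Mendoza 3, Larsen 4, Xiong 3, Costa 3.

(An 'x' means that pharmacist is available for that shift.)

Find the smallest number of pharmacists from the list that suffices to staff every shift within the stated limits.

5

15 slots to fill and no one can take more than 4, so at least ⌈15/4⌉ = 4 pharmacists are needed.
Any 4 pharmacists together have capacity at most 4+3+3+3 = 13 < 15 slots, so 4 can never suffice.
Okafor, Kahale, Ivanova, Mendoza, and Larsen alone can cover everything: Mon-PM→Kahale+Ivanova, Tue-AM→Mendoza+Larsen, Tue-PM→Kahale, Wed-AM→Ivanova, Wed-PM→Kahale+Ivanova, Thu-AM→Okafor, Thu-PM→Okafor, Fri-AM→Mendoza, Fri-PM→Larsen, Sat-AM→Larsen, Sat-PM→Mendoza+Larsen.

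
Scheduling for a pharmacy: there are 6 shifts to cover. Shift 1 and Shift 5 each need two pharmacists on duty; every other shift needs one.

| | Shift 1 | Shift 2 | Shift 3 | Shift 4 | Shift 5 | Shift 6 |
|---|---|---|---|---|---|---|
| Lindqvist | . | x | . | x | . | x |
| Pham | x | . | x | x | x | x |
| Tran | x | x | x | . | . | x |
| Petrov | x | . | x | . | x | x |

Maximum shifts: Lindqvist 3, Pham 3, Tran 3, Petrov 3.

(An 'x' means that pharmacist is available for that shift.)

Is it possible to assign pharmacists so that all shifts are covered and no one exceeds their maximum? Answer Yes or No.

Yes

Shift 5 can only be covered by Pham and Petrov, so that assignment is forced.
One valid schedule: Shift 1→Pham+Tran, Shift 2→Lindqvist, Shift 3→Pham, Shift 4→Lindqvist, Shift 5→Pham+Petrov, Shift 6→Lindqvist.
Loads: Lindqvist 3/3, Pham 3/3, Tran 1/3, Petrov 1/3 — all within limits.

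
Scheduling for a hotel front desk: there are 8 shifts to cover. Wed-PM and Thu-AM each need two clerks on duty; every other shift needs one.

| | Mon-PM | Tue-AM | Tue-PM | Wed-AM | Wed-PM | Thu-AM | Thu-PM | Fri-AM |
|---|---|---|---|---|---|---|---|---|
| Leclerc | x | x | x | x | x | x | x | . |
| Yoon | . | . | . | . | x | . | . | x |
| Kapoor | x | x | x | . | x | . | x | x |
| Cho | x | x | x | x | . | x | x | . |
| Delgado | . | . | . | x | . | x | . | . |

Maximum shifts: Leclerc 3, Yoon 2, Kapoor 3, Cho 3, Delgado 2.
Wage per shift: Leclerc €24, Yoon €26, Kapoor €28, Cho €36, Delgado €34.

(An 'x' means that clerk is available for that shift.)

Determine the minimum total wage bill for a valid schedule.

Picking the cheapest available clerk for each shift independently would cost €254, but that ignores the shift limits.
An optimal schedule: Mon-PM→Leclerc, Tue-AM→Leclerc, Tue-PM→Kapoor, Wed-AM→Delgado, Wed-PM→Yoon+Kapoor, Thu-AM→Leclerc+Delgado, Thu-PM→Kapoor, Fri-AM→Yoon.
Total: 24 + 24 + 28 + 34 + 26 + 28 + 24 + 34 + 28 + 26 = €276.

€276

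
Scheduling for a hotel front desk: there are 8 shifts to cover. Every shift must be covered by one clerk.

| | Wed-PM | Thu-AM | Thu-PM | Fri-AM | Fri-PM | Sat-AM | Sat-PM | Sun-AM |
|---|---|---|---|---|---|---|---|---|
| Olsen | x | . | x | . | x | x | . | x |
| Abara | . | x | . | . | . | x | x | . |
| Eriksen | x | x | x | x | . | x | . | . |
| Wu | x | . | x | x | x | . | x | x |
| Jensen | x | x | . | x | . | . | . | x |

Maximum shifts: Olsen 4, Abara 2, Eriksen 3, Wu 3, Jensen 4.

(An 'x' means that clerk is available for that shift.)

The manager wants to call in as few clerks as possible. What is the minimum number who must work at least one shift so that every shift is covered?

3

8 slots to fill and no one can take more than 4, so at least ⌈8/4⌉ = 2 clerks are needed.
No set of 2 clerks can cover every shift (each such set leaves at least one shift with no one available or exceeds a cap).
Olsen, Abara, and Eriksen alone can cover everything: Wed-PM→Olsen, Thu-AM→Abara, Thu-PM→Olsen, Fri-AM→Eriksen, Fri-PM→Olsen, Sat-AM→Eriksen, Sat-PM→Abara, Sun-AM→Olsen.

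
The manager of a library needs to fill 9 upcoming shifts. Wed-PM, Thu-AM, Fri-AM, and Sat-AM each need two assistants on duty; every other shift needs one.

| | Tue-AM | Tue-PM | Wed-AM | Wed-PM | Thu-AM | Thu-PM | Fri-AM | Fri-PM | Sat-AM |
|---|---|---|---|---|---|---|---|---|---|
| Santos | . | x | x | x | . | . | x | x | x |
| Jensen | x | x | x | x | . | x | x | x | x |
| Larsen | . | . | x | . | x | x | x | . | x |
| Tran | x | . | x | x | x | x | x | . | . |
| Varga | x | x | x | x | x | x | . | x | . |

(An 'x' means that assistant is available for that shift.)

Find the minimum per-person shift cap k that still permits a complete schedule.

With 5 assistants and 13 worker-slots to fill, someone must work at least ⌈13/5⌉ = 3 shifts, so k ≥ 3.
k = 3 works: Tue-AM→Jensen, Tue-PM→Santos, Wed-AM→Larsen, Wed-PM→Tran+Varga, Thu-AM→Larsen+Tran, Thu-PM→Jensen, Fri-AM→Larsen+Tran, Fri-PM→Santos, Sat-AM→Santos+Jensen.
Loads: Santos 3, Jensen 3, Larsen 3, Tran 3, Varga 1 — all ≤ 3.

3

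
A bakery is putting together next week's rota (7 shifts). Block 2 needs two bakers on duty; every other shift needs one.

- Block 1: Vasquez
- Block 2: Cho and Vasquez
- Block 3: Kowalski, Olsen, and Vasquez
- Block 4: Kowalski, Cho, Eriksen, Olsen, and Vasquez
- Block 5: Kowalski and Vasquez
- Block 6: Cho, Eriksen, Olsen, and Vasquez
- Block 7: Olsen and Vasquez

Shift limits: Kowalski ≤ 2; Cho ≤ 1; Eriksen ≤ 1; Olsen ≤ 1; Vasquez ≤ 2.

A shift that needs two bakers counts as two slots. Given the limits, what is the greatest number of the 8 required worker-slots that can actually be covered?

Total capacity across all bakers is 2+1+1+1+2 = 7, and 8 slots are needed, so at most 7 can be filled.
An assignment achieving 7: Block 1→Vasquez, Block 2→Cho+Vasquez, Block 3→Kowalski, Block 5→Kowalski, Block 6→Eriksen, Block 7→Olsen.
Loads: Kowalski 2/2, Cho 1/1, Eriksen 1/1, Olsen 1/1, Vasquez 2/2.

7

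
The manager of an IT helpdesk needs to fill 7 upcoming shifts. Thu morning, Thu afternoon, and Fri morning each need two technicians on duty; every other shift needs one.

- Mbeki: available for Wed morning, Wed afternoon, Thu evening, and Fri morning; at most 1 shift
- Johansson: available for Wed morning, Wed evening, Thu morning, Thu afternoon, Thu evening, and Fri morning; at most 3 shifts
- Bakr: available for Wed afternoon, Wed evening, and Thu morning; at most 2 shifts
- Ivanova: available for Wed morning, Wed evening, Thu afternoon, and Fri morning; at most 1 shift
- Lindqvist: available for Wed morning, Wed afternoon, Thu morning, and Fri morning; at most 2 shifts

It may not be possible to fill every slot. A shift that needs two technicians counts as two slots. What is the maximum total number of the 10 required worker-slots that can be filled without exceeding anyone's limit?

9

Total capacity across all technicians is 1+3+2+1+2 = 9, and 10 slots are needed, so at most 9 can be filled.
An assignment achieving 9: Wed morning→Lindqvist, Wed afternoon→Bakr, Wed evening→Johansson, Thu morning→Johansson+Bakr, Thu afternoon→Johansson+Ivanova, Thu evening→Mbeki, Fri morning→Lindqvist.
Loads: Mbeki 1/1, Johansson 3/3, Bakr 2/2, Ivanova 1/1, Lindqvist 2/2.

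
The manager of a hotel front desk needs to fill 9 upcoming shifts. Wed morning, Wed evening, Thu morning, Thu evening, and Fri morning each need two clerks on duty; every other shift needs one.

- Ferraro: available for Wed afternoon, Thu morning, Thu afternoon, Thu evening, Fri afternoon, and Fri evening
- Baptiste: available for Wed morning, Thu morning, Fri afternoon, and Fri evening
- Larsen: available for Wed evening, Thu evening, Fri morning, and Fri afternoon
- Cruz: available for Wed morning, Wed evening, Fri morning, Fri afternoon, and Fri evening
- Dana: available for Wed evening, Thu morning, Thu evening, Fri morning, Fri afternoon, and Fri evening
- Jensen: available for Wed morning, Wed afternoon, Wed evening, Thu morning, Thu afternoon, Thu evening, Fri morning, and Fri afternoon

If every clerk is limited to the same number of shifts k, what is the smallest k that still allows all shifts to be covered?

3

With 6 clerks and 14 worker-slots to fill, someone must work at least ⌈14/6⌉ = 3 shifts, so k ≥ 3.
k = 3 works: Wed morning→Baptiste+Cruz, Wed afternoon→Ferraro, Wed evening→Larsen+Cruz, Thu morning→Baptiste+Dana, Thu afternoon→Ferraro, Thu evening→Larsen+Dana, Fri morning→Larsen+Cruz, Fri afternoon→Baptiste, Fri evening→Ferraro.
Loads: Ferraro 3, Baptiste 3, Larsen 3, Cruz 3, Dana 2, Jensen 0 — all ≤ 3.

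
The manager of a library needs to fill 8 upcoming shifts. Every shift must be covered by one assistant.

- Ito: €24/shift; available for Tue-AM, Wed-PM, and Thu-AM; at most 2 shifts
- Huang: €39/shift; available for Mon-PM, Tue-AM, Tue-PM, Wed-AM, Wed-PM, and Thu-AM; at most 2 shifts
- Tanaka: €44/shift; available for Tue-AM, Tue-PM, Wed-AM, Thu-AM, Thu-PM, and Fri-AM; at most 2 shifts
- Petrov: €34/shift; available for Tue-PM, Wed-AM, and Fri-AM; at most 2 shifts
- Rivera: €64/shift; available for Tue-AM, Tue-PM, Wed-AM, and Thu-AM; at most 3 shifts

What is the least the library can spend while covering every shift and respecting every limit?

€282

Mon-PM can only be covered by Huang, so that assignment is forced.
Thu-PM can only be covered by Tanaka, so that assignment is forced.
Picking the cheapest available assistant for each shift independently would cost €257, but that ignores the shift limits.
An optimal schedule: Mon-PM→Huang, Tue-AM→Ito, Tue-PM→Petrov, Wed-AM→Huang, Wed-PM→Ito, Thu-AM→Tanaka, Thu-PM→Tanaka, Fri-AM→Petrov.
Total: 39 + 24 + 34 + 39 + 24 + 44 + 44 + 34 = €282.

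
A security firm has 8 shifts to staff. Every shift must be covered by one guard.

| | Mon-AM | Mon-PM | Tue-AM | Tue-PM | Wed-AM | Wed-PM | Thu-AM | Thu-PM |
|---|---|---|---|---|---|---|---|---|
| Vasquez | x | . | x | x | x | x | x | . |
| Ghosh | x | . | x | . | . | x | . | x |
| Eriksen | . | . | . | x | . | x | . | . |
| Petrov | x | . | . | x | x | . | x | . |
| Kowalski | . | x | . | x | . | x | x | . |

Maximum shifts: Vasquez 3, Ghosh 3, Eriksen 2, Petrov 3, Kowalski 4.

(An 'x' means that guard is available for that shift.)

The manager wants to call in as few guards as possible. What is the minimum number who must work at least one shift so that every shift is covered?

8 slots to fill and no one can take more than 4, so at least ⌈8/4⌉ = 2 guards are needed.
Any 2 guards together have capacity at most 4+3 = 7 < 8 slots, so 2 can never suffice.
Vasquez, Ghosh, and Kowalski alone can cover everything: Mon-AM→Vasquez, Mon-PM→Kowalski, Tue-AM→Vasquez, Tue-PM→Kowalski, Wed-AM→Vasquez, Wed-PM→Ghosh, Thu-AM→Kowalski, Thu-PM→Ghosh.

3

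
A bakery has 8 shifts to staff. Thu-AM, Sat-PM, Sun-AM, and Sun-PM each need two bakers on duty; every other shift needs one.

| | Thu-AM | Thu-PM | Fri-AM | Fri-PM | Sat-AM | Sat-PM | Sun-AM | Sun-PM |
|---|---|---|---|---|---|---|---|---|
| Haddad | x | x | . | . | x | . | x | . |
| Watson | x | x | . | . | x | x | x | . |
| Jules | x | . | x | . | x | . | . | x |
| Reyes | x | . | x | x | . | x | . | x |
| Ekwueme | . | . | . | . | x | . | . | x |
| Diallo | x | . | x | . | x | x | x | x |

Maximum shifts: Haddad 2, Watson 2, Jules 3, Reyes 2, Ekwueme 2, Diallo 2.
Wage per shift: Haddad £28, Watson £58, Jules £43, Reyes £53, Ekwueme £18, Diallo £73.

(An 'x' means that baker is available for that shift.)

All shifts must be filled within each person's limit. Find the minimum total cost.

Fri-PM can only be covered by Reyes, so that assignment is forced.
Picking the cheapest available baker for each shift independently would cost £471, but that ignores the shift limits.
An optimal schedule: Thu-AM→Jules+Diallo, Thu-PM→Haddad, Fri-AM→Jules, Fri-PM→Reyes, Sat-AM→Ekwueme, Sat-PM→Reyes+Watson, Sun-AM→Haddad+Watson, Sun-PM→Ekwueme+Jules.
Total: 43 + 73 + 28 + 43 + 53 + 18 + 53 + 58 + 28 + 58 + 18 + 43 = £516.

£516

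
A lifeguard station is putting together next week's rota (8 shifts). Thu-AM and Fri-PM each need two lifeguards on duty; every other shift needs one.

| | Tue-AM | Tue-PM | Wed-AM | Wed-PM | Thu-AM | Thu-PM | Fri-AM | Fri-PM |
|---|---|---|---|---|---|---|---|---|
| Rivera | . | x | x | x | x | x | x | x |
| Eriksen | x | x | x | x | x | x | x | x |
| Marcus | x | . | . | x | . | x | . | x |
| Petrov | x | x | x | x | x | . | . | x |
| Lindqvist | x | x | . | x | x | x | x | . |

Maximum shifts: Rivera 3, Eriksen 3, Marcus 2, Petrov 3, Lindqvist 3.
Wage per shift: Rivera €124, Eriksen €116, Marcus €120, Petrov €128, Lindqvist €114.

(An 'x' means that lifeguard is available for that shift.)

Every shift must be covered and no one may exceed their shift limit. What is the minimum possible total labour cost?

€1178

Picking the cheapest available lifeguard for each shift independently would cost €1152, but that ignores the shift limits.
An optimal schedule: Tue-AM→Lindqvist, Tue-PM→Lindqvist, Wed-AM→Eriksen, Wed-PM→Marcus, Thu-AM→Eriksen+Rivera, Thu-PM→Eriksen, Fri-AM→Lindqvist, Fri-PM→Marcus+Rivera.
Total: 114 + 114 + 116 + 120 + 116 + 124 + 116 + 114 + 120 + 124 = €1178.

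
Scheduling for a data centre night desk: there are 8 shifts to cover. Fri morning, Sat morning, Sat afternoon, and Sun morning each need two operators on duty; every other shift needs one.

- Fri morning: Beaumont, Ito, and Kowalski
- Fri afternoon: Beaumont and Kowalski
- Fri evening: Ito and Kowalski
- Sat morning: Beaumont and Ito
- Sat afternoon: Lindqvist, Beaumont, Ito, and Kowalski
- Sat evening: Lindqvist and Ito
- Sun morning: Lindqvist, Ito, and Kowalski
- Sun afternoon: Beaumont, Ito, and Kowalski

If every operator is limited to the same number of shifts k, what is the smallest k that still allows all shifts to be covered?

With 4 operators and 12 worker-slots to fill, someone must work at least ⌈12/4⌉ = 3 shifts, so k ≥ 3.
k = 3 works: Fri morning→Beaumont+Ito, Fri afternoon→Beaumont, Fri evening→Ito, Sat morning→Beaumont+Ito, Sat afternoon→Lindqvist+Kowalski, Sat evening→Lindqvist, Sun morning→Lindqvist+Kowalski, Sun afternoon→Kowalski.
Loads: Lindqvist 3, Beaumont 3, Ito 3, Kowalski 3 — all ≤ 3.

3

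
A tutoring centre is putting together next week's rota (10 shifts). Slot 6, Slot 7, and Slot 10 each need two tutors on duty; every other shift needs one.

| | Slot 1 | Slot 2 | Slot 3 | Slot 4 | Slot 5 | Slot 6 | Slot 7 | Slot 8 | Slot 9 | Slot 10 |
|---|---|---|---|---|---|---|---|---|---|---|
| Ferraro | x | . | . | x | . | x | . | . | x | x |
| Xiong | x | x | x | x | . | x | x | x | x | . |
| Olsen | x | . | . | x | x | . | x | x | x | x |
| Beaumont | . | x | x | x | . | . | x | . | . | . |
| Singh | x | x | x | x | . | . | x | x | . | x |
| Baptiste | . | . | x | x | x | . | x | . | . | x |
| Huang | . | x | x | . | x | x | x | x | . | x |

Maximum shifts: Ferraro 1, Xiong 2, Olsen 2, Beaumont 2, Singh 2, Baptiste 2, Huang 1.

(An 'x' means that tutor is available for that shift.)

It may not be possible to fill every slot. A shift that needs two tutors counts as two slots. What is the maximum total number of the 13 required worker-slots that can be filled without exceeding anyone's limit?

Total capacity across all tutors is 1+2+2+2+2+2+1 = 12, and 13 slots are needed, so at most 12 can be filled.
An assignment achieving 12: Slot 1→Olsen, Slot 2→Beaumont, Slot 3→Beaumont, Slot 4→Baptiste, Slot 5→Olsen, Slot 6→Ferraro+Xiong, Slot 7→Huang, Slot 8→Singh, Slot 9→Xiong, Slot 10→Singh+Baptiste.
Loads: Ferraro 1/1, Xiong 2/2, Olsen 2/2, Beaumont 2/2, Singh 2/2, Baptiste 2/2, Huang 1/1.

12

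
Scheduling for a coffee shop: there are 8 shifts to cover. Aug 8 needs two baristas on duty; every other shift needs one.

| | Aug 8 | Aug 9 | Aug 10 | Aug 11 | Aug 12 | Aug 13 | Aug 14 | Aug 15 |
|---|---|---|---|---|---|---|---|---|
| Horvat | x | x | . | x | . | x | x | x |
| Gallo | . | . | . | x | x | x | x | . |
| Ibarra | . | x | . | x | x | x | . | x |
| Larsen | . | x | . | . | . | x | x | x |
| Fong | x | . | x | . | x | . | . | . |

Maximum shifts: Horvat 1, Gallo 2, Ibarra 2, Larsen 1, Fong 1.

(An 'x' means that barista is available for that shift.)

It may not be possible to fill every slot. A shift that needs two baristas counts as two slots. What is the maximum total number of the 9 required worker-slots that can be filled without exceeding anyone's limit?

Total capacity across all baristas is 1+2+2+1+1 = 7, and 9 slots are needed, so at most 7 can be filled.
An assignment achieving 7: Aug 8→Horvat, Aug 9→Ibarra, Aug 10→Fong, Aug 11→Gallo, Aug 12→Gallo, Aug 14→Larsen, Aug 15→Ibarra.
Loads: Horvat 1/1, Gallo 2/2, Ibarra 2/2, Larsen 1/1, Fong 1/1.

7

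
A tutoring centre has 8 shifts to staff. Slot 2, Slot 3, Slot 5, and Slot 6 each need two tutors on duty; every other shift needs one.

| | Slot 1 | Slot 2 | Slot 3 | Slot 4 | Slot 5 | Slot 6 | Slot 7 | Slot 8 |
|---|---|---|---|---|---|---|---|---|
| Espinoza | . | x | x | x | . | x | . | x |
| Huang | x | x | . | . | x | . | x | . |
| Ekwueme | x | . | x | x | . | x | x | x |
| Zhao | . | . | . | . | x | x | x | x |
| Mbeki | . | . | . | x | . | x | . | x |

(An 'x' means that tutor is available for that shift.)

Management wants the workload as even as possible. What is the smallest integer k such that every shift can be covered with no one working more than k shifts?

With 5 tutors and 12 worker-slots to fill, someone must work at least ⌈12/5⌉ = 3 shifts, so k ≥ 3.
k = 3 works: Slot 1→Huang, Slot 2→Espinoza+Huang, Slot 3→Espinoza+Ekwueme, Slot 4→Espinoza, Slot 5→Huang+Zhao, Slot 6→Zhao+Mbeki, Slot 7→Ekwueme, Slot 8→Ekwueme.
Loads: Espinoza 3, Huang 3, Ekwueme 3, Zhao 2, Mbeki 1 — all ≤ 3.

3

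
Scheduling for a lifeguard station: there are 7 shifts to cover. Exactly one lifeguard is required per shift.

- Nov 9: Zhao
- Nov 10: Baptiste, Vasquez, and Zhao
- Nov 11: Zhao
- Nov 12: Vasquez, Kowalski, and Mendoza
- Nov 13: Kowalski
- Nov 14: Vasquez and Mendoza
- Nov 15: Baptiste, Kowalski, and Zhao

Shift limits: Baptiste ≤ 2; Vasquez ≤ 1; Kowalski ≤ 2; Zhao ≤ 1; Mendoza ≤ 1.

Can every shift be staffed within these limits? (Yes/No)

Total capacity is 7 and 7 slots are needed, so capacity alone doesn't rule it out.
Shifts {Nov 9, Nov 11} need 2 worker-slots in total, but the lifeguards available for any of those shifts (Zhao) can supply at most 1 among them. So no valid schedule exists.

No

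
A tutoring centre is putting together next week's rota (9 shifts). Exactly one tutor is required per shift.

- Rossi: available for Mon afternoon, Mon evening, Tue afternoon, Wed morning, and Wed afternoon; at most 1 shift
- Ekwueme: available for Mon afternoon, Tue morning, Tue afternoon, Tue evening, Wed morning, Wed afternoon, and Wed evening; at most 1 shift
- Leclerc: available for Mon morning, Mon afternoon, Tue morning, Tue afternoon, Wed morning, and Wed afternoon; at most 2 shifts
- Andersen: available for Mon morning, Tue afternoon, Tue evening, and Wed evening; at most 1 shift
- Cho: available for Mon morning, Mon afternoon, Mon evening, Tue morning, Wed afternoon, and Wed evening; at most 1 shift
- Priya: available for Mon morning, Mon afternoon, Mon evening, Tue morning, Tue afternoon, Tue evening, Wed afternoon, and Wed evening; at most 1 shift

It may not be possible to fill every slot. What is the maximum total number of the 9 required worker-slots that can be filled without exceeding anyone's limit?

Total capacity across all tutors is 1+1+2+1+1+1 = 7, and 9 slots are needed, so at most 7 can be filled.
An assignment achieving 7: Mon morning→Leclerc, Mon afternoon→Priya, Mon evening→Rossi, Tue morning→Cho, Tue evening→Ekwueme, Wed morning→Leclerc, Wed evening→Andersen.
Loads: Rossi 1/1, Ekwueme 1/1, Leclerc 2/2, Andersen 1/1, Cho 1/1, Priya 1/1.

7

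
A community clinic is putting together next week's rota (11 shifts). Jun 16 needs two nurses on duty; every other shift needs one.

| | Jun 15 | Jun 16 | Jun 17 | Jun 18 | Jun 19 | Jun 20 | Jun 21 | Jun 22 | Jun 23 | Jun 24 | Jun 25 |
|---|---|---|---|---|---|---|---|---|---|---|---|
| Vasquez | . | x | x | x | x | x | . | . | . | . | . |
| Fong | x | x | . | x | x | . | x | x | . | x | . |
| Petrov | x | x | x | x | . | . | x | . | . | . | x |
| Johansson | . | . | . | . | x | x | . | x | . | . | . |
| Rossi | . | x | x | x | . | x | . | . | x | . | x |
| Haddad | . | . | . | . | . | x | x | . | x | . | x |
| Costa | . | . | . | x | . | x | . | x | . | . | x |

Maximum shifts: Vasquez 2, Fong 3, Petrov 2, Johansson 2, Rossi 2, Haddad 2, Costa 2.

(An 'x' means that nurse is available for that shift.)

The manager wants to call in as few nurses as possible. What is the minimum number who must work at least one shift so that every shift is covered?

12 slots to fill and no one can take more than 3, so at least ⌈12/3⌉ = 4 nurses are needed.
Any 5 nurses together have capacity at most 3+2+2+2+2 = 11 < 12 slots, so 5 can never suffice.
Vasquez, Fong, Petrov, Johansson, Rossi, and Haddad alone can cover everything: Jun 15→Fong, Jun 16→Petrov+Rossi, Jun 17→Vasquez, Jun 18→Petrov, Jun 19→Vasquez, Jun 20→Johansson, Jun 21→Haddad, Jun 22→Fong, Jun 23→Rossi, Jun 24→Fong, Jun 25→Haddad.

6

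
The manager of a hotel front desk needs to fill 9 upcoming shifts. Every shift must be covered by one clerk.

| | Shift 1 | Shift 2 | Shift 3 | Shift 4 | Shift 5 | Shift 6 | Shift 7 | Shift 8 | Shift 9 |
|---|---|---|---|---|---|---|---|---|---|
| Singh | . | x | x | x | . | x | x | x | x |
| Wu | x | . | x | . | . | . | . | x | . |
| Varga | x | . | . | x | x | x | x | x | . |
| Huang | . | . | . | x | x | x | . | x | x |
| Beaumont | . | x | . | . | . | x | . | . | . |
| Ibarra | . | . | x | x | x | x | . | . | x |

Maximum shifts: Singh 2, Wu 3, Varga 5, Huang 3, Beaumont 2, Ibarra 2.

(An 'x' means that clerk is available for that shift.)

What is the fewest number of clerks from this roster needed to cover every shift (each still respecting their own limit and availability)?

9 slots to fill and no one can take more than 5, so at least ⌈9/5⌉ = 2 clerks are needed.
Any 2 clerks together have capacity at most 5+3 = 8 < 9 slots, so 2 can never suffice.
Singh, Wu, and Varga alone can cover everything: Shift 1→Wu, Shift 2→Singh, Shift 3→Wu, Shift 4→Varga, Shift 5→Varga, Shift 6→Varga, Shift 7→Varga, Shift 8→Wu, Shift 9→Singh.

3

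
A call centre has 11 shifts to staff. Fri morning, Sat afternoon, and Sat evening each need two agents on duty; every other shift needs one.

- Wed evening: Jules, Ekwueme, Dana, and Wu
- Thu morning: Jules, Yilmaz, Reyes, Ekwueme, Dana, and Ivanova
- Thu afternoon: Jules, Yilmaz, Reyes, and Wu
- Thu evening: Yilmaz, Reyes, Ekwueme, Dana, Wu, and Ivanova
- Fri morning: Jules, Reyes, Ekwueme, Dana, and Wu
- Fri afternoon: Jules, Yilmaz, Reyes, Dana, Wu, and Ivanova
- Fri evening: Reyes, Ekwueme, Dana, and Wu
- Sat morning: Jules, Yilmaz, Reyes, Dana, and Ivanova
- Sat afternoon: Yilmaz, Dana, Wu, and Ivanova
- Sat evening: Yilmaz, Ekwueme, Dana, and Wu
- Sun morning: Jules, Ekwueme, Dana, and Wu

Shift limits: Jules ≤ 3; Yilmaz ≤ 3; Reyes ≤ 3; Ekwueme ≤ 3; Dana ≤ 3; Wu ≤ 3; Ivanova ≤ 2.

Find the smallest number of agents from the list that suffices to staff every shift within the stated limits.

5

14 slots to fill and no one can take more than 3, so at least ⌈14/3⌉ = 5 agents are needed.
Jules, Yilmaz, Reyes, Ekwueme, and Dana alone can cover everything: Wed evening→Jules, Thu morning→Ekwueme, Thu afternoon→Jules, Thu evening→Yilmaz, Fri morning→Ekwueme+Dana, Fri afternoon→Reyes, Fri evening→Reyes, Sat morning→Reyes, Sat afternoon→Yilmaz+Dana, Sat evening→Yilmaz+Ekwueme, Sun morning→Jules.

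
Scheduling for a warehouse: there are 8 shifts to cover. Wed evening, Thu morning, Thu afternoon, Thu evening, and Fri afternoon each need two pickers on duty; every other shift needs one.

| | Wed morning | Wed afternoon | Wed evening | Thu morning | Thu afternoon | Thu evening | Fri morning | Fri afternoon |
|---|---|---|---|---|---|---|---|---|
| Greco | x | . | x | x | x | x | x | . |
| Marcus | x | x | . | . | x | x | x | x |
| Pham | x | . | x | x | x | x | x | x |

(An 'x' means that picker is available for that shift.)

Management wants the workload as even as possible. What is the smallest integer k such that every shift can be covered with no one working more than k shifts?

With 3 pickers and 13 worker-slots to fill, someone must work at least ⌈13/3⌉ = 5 shifts, so k ≥ 5.
k = 5 works: Wed morning→Greco, Wed afternoon→Marcus, Wed evening→Greco+Pham, Thu morning→Greco+Pham, Thu afternoon→Greco+Marcus, Thu evening→Greco+Marcus, Fri morning→Marcus, Fri afternoon→Marcus+Pham.
Loads: Greco 5, Marcus 5, Pham 3 — all ≤ 5.

5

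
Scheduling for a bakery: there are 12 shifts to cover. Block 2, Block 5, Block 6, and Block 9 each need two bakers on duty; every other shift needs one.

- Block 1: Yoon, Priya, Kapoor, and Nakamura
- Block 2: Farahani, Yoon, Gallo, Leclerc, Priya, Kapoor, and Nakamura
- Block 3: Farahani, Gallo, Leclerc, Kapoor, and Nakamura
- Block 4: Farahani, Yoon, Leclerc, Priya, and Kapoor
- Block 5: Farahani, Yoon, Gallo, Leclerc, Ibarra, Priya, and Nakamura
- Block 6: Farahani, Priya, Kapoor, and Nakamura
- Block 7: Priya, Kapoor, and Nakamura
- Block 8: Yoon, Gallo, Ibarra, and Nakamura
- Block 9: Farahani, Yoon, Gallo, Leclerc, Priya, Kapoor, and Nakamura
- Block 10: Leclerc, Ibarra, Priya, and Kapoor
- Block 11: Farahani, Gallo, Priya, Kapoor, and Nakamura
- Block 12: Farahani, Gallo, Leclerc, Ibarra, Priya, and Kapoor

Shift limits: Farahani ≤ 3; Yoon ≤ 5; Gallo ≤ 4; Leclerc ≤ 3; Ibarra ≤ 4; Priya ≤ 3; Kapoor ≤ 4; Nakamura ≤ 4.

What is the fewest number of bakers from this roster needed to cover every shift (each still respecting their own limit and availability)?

16 slots to fill and no one can take more than 5, so at least ⌈16/5⌉ = 4 bakers are needed.
Farahani, Yoon, Gallo, and Kapoor alone can cover everything: Block 1→Yoon, Block 2→Yoon+Gallo, Block 3→Farahani, Block 4→Farahani, Block 5→Yoon+Gallo, Block 6→Farahani+Kapoor, Block 7→Kapoor, Block 8→Yoon, Block 9→Yoon+Kapoor, Block 10→Kapoor, Block 11→Gallo, Block 12→Gallo.

4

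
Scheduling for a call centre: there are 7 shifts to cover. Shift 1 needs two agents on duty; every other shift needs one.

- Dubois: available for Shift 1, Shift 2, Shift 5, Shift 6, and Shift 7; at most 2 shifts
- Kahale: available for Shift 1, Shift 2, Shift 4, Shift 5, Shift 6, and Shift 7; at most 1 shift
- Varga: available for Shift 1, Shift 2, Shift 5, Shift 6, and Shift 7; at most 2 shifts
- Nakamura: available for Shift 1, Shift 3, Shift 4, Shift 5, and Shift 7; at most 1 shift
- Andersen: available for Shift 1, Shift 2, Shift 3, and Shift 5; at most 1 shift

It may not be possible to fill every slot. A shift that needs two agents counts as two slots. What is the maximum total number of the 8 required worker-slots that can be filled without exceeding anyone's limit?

7

Total capacity across all agents is 2+1+2+1+1 = 7, and 8 slots are needed, so at most 7 can be filled.
An assignment achieving 7: Shift 1→Varga+Andersen, Shift 2→Dubois, Shift 3→Nakamura, Shift 4→Kahale, Shift 6→Dubois, Shift 7→Varga.
Loads: Dubois 2/2, Kahale 1/1, Varga 2/2, Nakamura 1/1, Andersen 1/1.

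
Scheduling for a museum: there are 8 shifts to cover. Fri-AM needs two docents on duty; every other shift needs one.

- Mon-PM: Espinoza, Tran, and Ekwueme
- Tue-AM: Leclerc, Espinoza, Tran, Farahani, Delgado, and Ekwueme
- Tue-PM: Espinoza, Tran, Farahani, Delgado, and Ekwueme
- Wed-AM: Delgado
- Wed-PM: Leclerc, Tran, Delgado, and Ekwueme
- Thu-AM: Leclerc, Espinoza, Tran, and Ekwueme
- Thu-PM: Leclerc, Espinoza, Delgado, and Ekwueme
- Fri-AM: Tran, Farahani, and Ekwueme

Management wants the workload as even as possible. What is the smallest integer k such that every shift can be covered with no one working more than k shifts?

2

With 6 docents and 9 worker-slots to fill, someone must work at least ⌈9/6⌉ = 2 shifts, so k ≥ 2.
k = 2 works: Mon-PM→Espinoza, Tue-AM→Farahani, Tue-PM→Tran, Wed-AM→Delgado, Wed-PM→Leclerc, Thu-AM→Leclerc, Thu-PM→Espinoza, Fri-AM→Tran+Farahani.
Loads: Leclerc 2, Espinoza 2, Tran 2, Farahani 2, Delgado 1, Ekwueme 0 — all ≤ 2.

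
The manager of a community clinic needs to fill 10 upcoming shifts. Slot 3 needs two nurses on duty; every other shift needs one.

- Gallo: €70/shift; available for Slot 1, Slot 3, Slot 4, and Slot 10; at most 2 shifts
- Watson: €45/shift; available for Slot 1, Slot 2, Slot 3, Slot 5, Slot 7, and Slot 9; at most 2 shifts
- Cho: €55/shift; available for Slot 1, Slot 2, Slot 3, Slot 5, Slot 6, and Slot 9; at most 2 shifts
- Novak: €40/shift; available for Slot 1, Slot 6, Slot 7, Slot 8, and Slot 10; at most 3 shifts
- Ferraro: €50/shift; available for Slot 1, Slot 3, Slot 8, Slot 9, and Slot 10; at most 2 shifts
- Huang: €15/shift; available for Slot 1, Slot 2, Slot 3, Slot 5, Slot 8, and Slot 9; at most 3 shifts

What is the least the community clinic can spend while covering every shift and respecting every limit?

€425

Slot 4 can only be covered by Gallo, so that assignment is forced.
Picking the cheapest available nurse for each shift independently would cost €325, but that ignores the shift limits.
An optimal schedule: Slot 1→Ferraro, Slot 2→Huang, Slot 3→Watson+Ferraro, Slot 4→Gallo, Slot 5→Huang, Slot 6→Novak, Slot 7→Novak, Slot 8→Huang, Slot 9→Watson, Slot 10→Novak.
Total: 50 + 15 + 45 + 50 + 70 + 15 + 40 + 40 + 15 + 45 + 40 = €425.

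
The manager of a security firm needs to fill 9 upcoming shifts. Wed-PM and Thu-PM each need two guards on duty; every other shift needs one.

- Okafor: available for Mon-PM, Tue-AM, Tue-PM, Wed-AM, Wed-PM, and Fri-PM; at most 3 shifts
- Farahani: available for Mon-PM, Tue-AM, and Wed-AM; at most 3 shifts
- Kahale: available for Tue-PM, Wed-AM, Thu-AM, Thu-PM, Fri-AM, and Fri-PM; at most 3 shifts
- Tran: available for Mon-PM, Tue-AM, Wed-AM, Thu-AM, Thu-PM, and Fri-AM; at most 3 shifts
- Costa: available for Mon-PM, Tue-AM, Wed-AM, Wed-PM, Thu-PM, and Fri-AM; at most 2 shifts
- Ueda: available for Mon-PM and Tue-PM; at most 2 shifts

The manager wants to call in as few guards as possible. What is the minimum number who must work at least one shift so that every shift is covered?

11 slots to fill and no one can take more than 3, so at least ⌈11/3⌉ = 4 guards are needed.
Okafor, Farahani, Kahale, and Costa alone can cover everything: Mon-PM→Farahani, Tue-AM→Farahani, Tue-PM→Okafor, Wed-AM→Farahani, Wed-PM→Okafor+Costa, Thu-AM→Kahale, Thu-PM→Kahale+Costa, Fri-AM→Kahale, Fri-PM→Okafor.

4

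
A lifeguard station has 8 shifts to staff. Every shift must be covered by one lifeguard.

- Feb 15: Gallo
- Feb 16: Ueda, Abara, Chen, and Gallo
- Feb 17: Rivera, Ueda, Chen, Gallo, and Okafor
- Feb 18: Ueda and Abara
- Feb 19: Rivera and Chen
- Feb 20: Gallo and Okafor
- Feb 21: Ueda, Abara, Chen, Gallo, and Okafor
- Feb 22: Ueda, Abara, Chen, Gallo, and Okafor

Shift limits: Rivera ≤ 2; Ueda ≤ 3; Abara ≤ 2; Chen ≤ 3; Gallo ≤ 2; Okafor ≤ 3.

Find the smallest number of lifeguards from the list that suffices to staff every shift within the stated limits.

8 slots to fill and no one can take more than 3, so at least ⌈8/3⌉ = 3 lifeguards are needed.
Ueda, Chen, and Gallo alone can cover everything: Feb 15→Gallo, Feb 16→Ueda, Feb 17→Ueda, Feb 18→Ueda, Feb 19→Chen, Feb 20→Gallo, Feb 21→Chen, Feb 22→Chen.

3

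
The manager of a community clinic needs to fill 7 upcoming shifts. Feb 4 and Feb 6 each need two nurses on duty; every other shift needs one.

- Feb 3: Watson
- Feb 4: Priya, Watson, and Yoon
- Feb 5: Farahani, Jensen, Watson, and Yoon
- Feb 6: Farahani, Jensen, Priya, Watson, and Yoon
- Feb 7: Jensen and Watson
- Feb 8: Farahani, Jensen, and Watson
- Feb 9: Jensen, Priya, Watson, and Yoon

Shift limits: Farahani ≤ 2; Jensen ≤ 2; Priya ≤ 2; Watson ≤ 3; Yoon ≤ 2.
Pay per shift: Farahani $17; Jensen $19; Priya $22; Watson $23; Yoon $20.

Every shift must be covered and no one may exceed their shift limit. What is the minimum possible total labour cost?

Feb 3 can only be covered by Watson, so that assignment is forced.
Picking the cheapest available nurse for each shift independently would cost $173, but that ignores the shift limits.
An optimal schedule: Feb 3→Watson, Feb 4→Yoon+Priya, Feb 5→Farahani, Feb 6→Yoon+Priya, Feb 7→Jensen, Feb 8→Farahani, Feb 9→Jensen.
Total: 23 + 20 + 22 + 17 + 20 + 22 + 19 + 17 + 19 = $179.

$179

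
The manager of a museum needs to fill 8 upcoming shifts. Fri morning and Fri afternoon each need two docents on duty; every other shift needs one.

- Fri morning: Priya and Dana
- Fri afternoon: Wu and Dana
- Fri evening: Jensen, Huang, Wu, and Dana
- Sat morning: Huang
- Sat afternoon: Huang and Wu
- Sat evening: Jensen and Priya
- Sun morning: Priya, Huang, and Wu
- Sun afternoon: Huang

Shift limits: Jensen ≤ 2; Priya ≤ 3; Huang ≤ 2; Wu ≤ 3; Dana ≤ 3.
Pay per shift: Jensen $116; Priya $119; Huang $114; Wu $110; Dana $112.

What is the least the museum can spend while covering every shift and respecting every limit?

Fri morning can only be covered by Priya and Dana, so that assignment is forced.
Fri afternoon can only be covered by Wu and Dana, so that assignment is forced.
Sat morning can only be covered by Huang, so that assignment is forced.
Picking the cheapest available docent for each shift independently would cost $1127, but that ignores the shift limits.
An optimal schedule: Fri morning→Dana+Priya, Fri afternoon→Wu+Dana, Fri evening→Dana, Sat morning→Huang, Sat afternoon→Wu, Sat evening→Jensen, Sun morning→Wu, Sun afternoon→Huang.
Total: 112 + 119 + 110 + 112 + 112 + 114 + 110 + 116 + 110 + 114 = $1129.

$1129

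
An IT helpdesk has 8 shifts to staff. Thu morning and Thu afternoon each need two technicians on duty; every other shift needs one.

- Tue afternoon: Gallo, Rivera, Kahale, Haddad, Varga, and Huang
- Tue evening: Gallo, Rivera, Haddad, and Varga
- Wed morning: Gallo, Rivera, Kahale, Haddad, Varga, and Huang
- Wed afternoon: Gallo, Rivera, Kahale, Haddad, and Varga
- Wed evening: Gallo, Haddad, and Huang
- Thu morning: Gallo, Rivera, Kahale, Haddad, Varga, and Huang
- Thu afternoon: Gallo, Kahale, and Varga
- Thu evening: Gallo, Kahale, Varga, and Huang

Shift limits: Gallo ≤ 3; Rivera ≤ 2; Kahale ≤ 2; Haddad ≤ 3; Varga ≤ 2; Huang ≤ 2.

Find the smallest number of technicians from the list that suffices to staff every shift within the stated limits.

4

10 slots to fill and no one can take more than 3, so at least ⌈10/3⌉ = 4 technicians are needed.
Gallo, Rivera, Kahale, and Haddad alone can cover everything: Tue afternoon→Rivera, Tue evening→Rivera, Wed morning→Haddad, Wed afternoon→Haddad, Wed evening→Gallo, Thu morning→Kahale+Haddad, Thu afternoon→Gallo+Kahale, Thu evening→Gallo.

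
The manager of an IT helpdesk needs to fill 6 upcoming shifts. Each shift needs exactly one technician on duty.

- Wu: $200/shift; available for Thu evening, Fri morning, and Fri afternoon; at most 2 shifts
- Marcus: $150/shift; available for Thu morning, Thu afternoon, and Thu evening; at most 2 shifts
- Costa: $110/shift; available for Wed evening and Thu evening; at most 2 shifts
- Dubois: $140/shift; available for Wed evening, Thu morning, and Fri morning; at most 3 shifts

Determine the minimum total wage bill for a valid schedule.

$850

Thu afternoon can only be covered by Marcus, so that assignment is forced.
Fri afternoon can only be covered by Wu, so that assignment is forced.
Picking the cheapest available technician for each shift independently would cost $850, and that bound is achievable.
An optimal schedule: Wed evening→Costa, Thu morning→Dubois, Thu afternoon→Marcus, Thu evening→Costa, Fri morning→Dubois, Fri afternoon→Wu.
Total: 110 + 140 + 150 + 110 + 140 + 200 = $850.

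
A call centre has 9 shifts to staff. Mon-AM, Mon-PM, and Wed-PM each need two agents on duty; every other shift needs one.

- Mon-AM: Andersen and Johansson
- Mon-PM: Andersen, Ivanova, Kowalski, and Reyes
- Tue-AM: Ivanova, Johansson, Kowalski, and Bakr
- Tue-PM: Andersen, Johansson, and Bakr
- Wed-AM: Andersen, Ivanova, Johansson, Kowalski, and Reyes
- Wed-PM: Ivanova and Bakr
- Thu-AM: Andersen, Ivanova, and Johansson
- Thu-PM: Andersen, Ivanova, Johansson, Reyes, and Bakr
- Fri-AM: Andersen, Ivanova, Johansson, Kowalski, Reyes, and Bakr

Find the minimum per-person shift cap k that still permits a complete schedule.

2

With 6 agents and 12 worker-slots to fill, someone must work at least ⌈12/6⌉ = 2 shifts, so k ≥ 2.
k = 2 works: Mon-AM→Andersen+Johansson, Mon-PM→Kowalski+Reyes, Tue-AM→Johansson, Tue-PM→Andersen, Wed-AM→Kowalski, Wed-PM→Ivanova+Bakr, Thu-AM→Ivanova, Thu-PM→Reyes, Fri-AM→Bakr.
Loads: Andersen 2, Ivanova 2, Johansson 2, Kowalski 2, Reyes 2, Bakr 2 — all ≤ 2.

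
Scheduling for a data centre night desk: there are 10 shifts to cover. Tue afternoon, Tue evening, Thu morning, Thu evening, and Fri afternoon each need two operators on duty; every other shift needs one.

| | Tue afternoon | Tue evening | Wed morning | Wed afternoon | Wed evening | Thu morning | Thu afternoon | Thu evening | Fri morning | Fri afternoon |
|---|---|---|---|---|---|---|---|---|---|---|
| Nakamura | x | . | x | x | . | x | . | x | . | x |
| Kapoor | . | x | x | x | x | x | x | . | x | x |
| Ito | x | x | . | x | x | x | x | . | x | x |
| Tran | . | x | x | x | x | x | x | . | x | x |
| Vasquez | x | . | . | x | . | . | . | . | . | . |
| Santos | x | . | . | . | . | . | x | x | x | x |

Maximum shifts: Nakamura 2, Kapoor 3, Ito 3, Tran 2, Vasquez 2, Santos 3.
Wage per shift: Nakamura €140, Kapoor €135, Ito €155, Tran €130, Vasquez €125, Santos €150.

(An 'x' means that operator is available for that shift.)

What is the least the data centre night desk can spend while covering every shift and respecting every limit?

€2110

Thu evening can only be covered by Nakamura and Santos, so that assignment is forced.
Picking the cheapest available operator for each shift independently would cost €1995, but that ignores the shift limits.
An optimal schedule: Tue afternoon→Vasquez+Santos, Tue evening→Kapoor+Ito, Wed morning→Nakamura, Wed afternoon→Vasquez, Wed evening→Kapoor, Thu morning→Ito+Tran, Thu afternoon→Kapoor, Thu evening→Nakamura+Santos, Fri morning→Ito, Fri afternoon→Tran+Santos.
Total: 125 + 150 + 135 + 155 + 140 + 125 + 135 + 155 + 130 + 135 + 140 + 150 + 155 + 130 + 150 = €2110.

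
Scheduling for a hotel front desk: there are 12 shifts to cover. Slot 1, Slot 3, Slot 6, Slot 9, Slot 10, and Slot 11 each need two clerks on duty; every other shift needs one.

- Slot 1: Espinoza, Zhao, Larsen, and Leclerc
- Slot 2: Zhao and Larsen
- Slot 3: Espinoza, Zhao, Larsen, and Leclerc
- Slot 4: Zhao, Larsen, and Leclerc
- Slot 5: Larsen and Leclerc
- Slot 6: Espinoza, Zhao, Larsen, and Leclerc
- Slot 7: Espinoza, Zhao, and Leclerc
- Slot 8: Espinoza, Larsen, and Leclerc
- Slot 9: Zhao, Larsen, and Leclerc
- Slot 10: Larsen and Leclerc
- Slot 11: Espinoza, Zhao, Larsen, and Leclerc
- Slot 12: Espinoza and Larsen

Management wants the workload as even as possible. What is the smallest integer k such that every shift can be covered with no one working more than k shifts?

5

With 4 clerks and 18 worker-slots to fill, someone must work at least ⌈18/4⌉ = 5 shifts, so k ≥ 5.
k = 5 works: Slot 1→Espinoza+Zhao, Slot 2→Zhao, Slot 3→Espinoza+Zhao, Slot 4→Zhao, Slot 5→Larsen, Slot 6→Larsen+Leclerc, Slot 7→Espinoza, Slot 8→Espinoza, Slot 9→Zhao+Larsen, Slot 10→Larsen+Leclerc, Slot 11→Larsen+Leclerc, Slot 12→Espinoza.
Loads: Espinoza 5, Zhao 5, Larsen 5, Leclerc 3 — all ≤ 5.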